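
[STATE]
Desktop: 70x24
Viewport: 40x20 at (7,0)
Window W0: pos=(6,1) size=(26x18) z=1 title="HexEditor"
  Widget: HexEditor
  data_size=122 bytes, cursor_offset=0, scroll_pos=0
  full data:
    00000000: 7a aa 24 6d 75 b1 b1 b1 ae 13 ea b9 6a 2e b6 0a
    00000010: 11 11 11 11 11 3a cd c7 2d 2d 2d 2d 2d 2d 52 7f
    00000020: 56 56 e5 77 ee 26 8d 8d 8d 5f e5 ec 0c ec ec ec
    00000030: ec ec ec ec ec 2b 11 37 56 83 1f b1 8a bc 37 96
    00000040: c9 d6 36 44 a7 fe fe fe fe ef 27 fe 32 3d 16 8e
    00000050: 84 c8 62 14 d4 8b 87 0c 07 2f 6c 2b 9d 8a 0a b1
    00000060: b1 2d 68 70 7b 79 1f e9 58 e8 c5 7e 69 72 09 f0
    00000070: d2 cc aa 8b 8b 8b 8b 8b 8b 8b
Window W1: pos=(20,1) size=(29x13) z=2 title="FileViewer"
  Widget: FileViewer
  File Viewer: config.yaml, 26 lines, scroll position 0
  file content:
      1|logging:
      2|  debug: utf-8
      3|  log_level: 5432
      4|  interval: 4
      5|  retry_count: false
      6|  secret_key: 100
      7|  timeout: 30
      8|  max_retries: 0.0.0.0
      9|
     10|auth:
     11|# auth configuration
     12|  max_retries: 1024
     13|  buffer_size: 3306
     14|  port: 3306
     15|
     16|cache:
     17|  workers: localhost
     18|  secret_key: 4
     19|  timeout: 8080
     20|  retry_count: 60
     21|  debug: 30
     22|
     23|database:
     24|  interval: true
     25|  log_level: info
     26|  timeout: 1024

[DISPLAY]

                                        
━━━━━━━━━━━━━┏━━━━━━━━━━━━━━━━━━━━━━━━━━
 HexEditor   ┃ FileViewer               
─────────────┠──────────────────────────
00000000  7A ┃logging:                  
00000010  11 ┃  debug: utf-8            
00000020  56 ┃  log_level: 5432         
00000030  ec ┃  interval: 4             
00000040  c9 ┃  retry_count: false      
00000050  84 ┃  secret_key: 100         
00000060  b1 ┃  timeout: 30             
00000070  d2 ┃  max_retries: 0.0.0.0    
             ┃                          
             ┗━━━━━━━━━━━━━━━━━━━━━━━━━━
                        ┃               
                        ┃               
                        ┃               
                        ┃               
━━━━━━━━━━━━━━━━━━━━━━━━┛               
                                        


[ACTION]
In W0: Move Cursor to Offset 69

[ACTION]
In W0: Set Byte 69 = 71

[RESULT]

                                        
━━━━━━━━━━━━━┏━━━━━━━━━━━━━━━━━━━━━━━━━━
 HexEditor   ┃ FileViewer               
─────────────┠──────────────────────────
00000000  7a ┃logging:                  
00000010  11 ┃  debug: utf-8            
00000020  56 ┃  log_level: 5432         
00000030  ec ┃  interval: 4             
00000040  c9 ┃  retry_count: false      
00000050  84 ┃  secret_key: 100         
00000060  b1 ┃  timeout: 30             
00000070  d2 ┃  max_retries: 0.0.0.0    
             ┃                          
             ┗━━━━━━━━━━━━━━━━━━━━━━━━━━
                        ┃               
                        ┃               
                        ┃               
                        ┃               
━━━━━━━━━━━━━━━━━━━━━━━━┛               
                                        


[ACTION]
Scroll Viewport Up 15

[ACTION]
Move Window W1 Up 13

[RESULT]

             ┏━━━━━━━━━━━━━━━━━━━━━━━━━━
━━━━━━━━━━━━━┃ FileViewer               
 HexEditor   ┠──────────────────────────
─────────────┃logging:                  
00000000  7a ┃  debug: utf-8            
00000010  11 ┃  log_level: 5432         
00000020  56 ┃  interval: 4             
00000030  ec ┃  retry_count: false      
00000040  c9 ┃  secret_key: 100         
00000050  84 ┃  timeout: 30             
00000060  b1 ┃  max_retries: 0.0.0.0    
00000070  d2 ┃                          
             ┗━━━━━━━━━━━━━━━━━━━━━━━━━━
                        ┃               
                        ┃               
                        ┃               
                        ┃               
                        ┃               
━━━━━━━━━━━━━━━━━━━━━━━━┛               
                                        


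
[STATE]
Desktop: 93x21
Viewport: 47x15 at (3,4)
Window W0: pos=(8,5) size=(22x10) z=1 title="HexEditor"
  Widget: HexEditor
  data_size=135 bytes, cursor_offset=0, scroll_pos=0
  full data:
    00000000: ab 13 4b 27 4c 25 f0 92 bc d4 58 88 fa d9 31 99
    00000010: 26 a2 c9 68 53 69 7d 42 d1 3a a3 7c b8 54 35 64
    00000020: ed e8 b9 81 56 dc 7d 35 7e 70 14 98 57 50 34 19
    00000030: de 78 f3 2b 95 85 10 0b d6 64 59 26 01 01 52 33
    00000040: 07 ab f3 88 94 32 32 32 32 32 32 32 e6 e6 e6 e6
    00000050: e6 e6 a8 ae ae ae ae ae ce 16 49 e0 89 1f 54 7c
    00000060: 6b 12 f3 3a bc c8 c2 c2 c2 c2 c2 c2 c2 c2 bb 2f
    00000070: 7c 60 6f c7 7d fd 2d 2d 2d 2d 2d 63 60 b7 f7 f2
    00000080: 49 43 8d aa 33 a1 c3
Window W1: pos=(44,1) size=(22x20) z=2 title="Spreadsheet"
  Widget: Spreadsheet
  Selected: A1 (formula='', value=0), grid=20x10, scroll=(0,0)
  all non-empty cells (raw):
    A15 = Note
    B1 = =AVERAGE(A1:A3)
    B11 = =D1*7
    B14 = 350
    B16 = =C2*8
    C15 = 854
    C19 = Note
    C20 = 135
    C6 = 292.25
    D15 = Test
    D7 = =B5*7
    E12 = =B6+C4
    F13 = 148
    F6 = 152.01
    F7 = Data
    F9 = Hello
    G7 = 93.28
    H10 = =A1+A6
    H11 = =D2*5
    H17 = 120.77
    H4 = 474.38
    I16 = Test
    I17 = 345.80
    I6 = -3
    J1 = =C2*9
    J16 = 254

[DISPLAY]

                                         ┃A1:  
     ┏━━━━━━━━━━━━━━━━━━━━┓              ┃     
     ┃ HexEditor          ┃              ┃-----
     ┠────────────────────┨              ┃  1  
     ┃00000000  AB 13 4b 2┃              ┃  2  
     ┃00000010  26 a2 c9 6┃              ┃  3  
     ┃00000020  ed e8 b9 8┃              ┃  4  
     ┃00000030  de 78 f3 2┃              ┃  5  
     ┃00000040  07 ab f3 8┃              ┃  6  
     ┃00000050  e6 e6 a8 a┃              ┃  7  
     ┗━━━━━━━━━━━━━━━━━━━━┛              ┃  8  
                                         ┃  9  
                                         ┃ 10  
                                         ┃ 11  
                                         ┃ 12  


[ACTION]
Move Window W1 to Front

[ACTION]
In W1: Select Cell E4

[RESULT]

                                         ┃E4:  
     ┏━━━━━━━━━━━━━━━━━━━━┓              ┃     
     ┃ HexEditor          ┃              ┃-----
     ┠────────────────────┨              ┃  1  
     ┃00000000  AB 13 4b 2┃              ┃  2  
     ┃00000010  26 a2 c9 6┃              ┃  3  
     ┃00000020  ed e8 b9 8┃              ┃  4  
     ┃00000030  de 78 f3 2┃              ┃  5  
     ┃00000040  07 ab f3 8┃              ┃  6  
     ┃00000050  e6 e6 a8 a┃              ┃  7  
     ┗━━━━━━━━━━━━━━━━━━━━┛              ┃  8  
                                         ┃  9  
                                         ┃ 10  
                                         ┃ 11  
                                         ┃ 12  


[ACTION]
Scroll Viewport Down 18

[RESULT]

     ┃ HexEditor          ┃              ┃-----
     ┠────────────────────┨              ┃  1  
     ┃00000000  AB 13 4b 2┃              ┃  2  
     ┃00000010  26 a2 c9 6┃              ┃  3  
     ┃00000020  ed e8 b9 8┃              ┃  4  
     ┃00000030  de 78 f3 2┃              ┃  5  
     ┃00000040  07 ab f3 8┃              ┃  6  
     ┃00000050  e6 e6 a8 a┃              ┃  7  
     ┗━━━━━━━━━━━━━━━━━━━━┛              ┃  8  
                                         ┃  9  
                                         ┃ 10  
                                         ┃ 11  
                                         ┃ 12  
                                         ┃ 13  
                                         ┗━━━━━


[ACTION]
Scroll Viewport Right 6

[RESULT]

 HexEditor          ┃              ┃-----------
────────────────────┨              ┃  1        
00000000  AB 13 4b 2┃              ┃  2        
00000010  26 a2 c9 6┃              ┃  3        
00000020  ed e8 b9 8┃              ┃  4        
00000030  de 78 f3 2┃              ┃  5        
00000040  07 ab f3 8┃              ┃  6        
00000050  e6 e6 a8 a┃              ┃  7        
━━━━━━━━━━━━━━━━━━━━┛              ┃  8        
                                   ┃  9        
                                   ┃ 10        
                                   ┃ 11        
                                   ┃ 12        
                                   ┃ 13        
                                   ┗━━━━━━━━━━━


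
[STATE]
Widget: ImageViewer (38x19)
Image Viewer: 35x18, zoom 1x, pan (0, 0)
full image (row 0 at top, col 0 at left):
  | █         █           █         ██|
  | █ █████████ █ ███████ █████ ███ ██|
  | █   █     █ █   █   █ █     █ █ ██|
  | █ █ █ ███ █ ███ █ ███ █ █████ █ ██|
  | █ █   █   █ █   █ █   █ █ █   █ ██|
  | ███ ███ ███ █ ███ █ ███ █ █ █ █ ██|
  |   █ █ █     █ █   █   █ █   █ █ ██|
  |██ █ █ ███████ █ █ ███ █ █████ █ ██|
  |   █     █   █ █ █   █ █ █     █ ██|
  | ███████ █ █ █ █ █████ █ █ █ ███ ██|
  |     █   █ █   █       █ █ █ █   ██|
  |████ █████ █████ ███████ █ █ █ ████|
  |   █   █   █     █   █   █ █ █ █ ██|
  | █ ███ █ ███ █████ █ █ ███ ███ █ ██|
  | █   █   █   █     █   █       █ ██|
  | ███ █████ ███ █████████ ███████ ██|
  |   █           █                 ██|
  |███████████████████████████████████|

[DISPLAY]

 █         █           █         ██   
 █ █████████ █ ███████ █████ ███ ██   
 █   █     █ █   █   █ █     █ █ ██   
 █ █ █ ███ █ ███ █ ███ █ █████ █ ██   
 █ █   █   █ █   █ █   █ █ █   █ ██   
 ███ ███ ███ █ ███ █ ███ █ █ █ █ ██   
   █ █ █     █ █   █   █ █   █ █ ██   
██ █ █ ███████ █ █ ███ █ █████ █ ██   
   █     █   █ █ █   █ █ █     █ ██   
 ███████ █ █ █ █ █████ █ █ █ ███ ██   
     █   █ █   █       █ █ █ █   ██   
████ █████ █████ ███████ █ █ █ ████   
   █   █   █     █   █   █ █ █ █ ██   
 █ ███ █ ███ █████ █ █ ███ ███ █ ██   
 █   █   █   █     █   █       █ ██   
 ███ █████ ███ █████████ ███████ ██   
   █           █                 ██   
███████████████████████████████████   
                                      


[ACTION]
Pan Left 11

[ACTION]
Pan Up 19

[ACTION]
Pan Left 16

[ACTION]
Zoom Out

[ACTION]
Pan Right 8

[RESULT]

   █           █         ██           
████ █ ███████ █████ ███ ██           
   █ █   █   █ █     █ █ ██           
██ █ ███ █ ███ █ █████ █ ██           
   █ █   █ █   █ █ █   █ ██           
 ███ █ ███ █ ███ █ █ █ █ ██           
     █ █   █   █ █   █ █ ██           
██████ █ █ ███ █ █████ █ ██           
 █   █ █ █   █ █ █     █ ██           
 █ █ █ █ █████ █ █ █ ███ ██           
 █ █   █       █ █ █ █   ██           
██ █████ ███████ █ █ █ ████           
   █     █   █   █ █ █ █ ██           
 ███ █████ █ █ ███ ███ █ ██           
 █   █     █   █       █ ██           
██ ███ █████████ ███████ ██           
       █                 ██           
███████████████████████████           
                                      


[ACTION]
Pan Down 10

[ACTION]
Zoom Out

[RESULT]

 █ █   █       █ █ █ █   ██           
██ █████ ███████ █ █ █ ████           
   █     █   █   █ █ █ █ ██           
 ███ █████ █ █ ███ ███ █ ██           
 █   █     █   █       █ ██           
██ ███ █████████ ███████ ██           
       █                 ██           
███████████████████████████           
                                      
                                      
                                      
                                      
                                      
                                      
                                      
                                      
                                      
                                      
                                      


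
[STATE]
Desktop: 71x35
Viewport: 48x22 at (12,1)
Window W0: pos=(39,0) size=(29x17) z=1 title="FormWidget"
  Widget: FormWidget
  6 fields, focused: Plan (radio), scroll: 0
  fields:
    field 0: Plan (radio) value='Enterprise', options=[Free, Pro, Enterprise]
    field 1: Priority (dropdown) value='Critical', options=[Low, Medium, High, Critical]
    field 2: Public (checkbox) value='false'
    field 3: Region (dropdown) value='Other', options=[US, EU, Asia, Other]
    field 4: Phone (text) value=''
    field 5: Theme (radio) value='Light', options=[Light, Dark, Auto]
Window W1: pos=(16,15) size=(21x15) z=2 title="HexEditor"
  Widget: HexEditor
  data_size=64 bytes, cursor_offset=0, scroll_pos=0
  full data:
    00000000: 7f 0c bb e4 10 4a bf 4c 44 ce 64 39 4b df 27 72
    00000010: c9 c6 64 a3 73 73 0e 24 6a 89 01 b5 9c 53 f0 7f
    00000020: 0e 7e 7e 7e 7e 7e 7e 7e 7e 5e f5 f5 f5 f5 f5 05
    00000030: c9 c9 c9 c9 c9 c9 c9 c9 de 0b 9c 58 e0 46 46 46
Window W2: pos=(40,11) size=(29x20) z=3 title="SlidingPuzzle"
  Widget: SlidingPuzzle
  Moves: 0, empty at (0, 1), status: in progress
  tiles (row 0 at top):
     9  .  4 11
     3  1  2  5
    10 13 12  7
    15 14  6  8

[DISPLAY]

                           ┃ FormWidget         
                           ┠────────────────────
                           ┃> Plan:       ( ) Fr
                           ┃  Priority:   [Criti
                           ┃  Public:     [ ]   
                           ┃  Region:     [Other
                           ┃  Phone:      [     
                           ┃  Theme:      (●) Li
                           ┃                    
                           ┃                    
                           ┃┏━━━━━━━━━━━━━━━━━━━
                           ┃┃ SlidingPuzzle     
                           ┃┠───────────────────
                           ┃┃┌────┬────┬────┬───
    ┏━━━━━━━━━━━━━━━━━━━┓  ┃┃│  9 │    │  4 │ 11
    ┃ HexEditor         ┃  ┗┃├────┼────┼────┼───
    ┠───────────────────┨   ┃│  3 │  1 │  2 │  5
    ┃00000000  7F 0c bb ┃   ┃├────┼────┼────┼───
    ┃00000010  c9 c6 64 ┃   ┃│ 10 │ 13 │ 12 │  7
    ┃00000020  0e 7e 7e ┃   ┃├────┼────┼────┼───
    ┃00000030  c9 c9 c9 ┃   ┃│ 15 │ 14 │  6 │  8
    ┃                   ┃   ┃└────┴────┴────┴───


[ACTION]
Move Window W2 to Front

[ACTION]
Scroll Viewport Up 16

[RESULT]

                           ┏━━━━━━━━━━━━━━━━━━━━
                           ┃ FormWidget         
                           ┠────────────────────
                           ┃> Plan:       ( ) Fr
                           ┃  Priority:   [Criti
                           ┃  Public:     [ ]   
                           ┃  Region:     [Other
                           ┃  Phone:      [     
                           ┃  Theme:      (●) Li
                           ┃                    
                           ┃                    
                           ┃┏━━━━━━━━━━━━━━━━━━━
                           ┃┃ SlidingPuzzle     
                           ┃┠───────────────────
                           ┃┃┌────┬────┬────┬───
    ┏━━━━━━━━━━━━━━━━━━━┓  ┃┃│  9 │    │  4 │ 11
    ┃ HexEditor         ┃  ┗┃├────┼────┼────┼───
    ┠───────────────────┨   ┃│  3 │  1 │  2 │  5
    ┃00000000  7F 0c bb ┃   ┃├────┼────┼────┼───
    ┃00000010  c9 c6 64 ┃   ┃│ 10 │ 13 │ 12 │  7
    ┃00000020  0e 7e 7e ┃   ┃├────┼────┼────┼───
    ┃00000030  c9 c9 c9 ┃   ┃│ 15 │ 14 │  6 │  8


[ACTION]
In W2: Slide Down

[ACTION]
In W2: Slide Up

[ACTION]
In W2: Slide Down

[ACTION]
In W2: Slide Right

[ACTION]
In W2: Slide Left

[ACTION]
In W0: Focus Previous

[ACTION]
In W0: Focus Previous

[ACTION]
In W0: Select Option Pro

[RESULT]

                           ┏━━━━━━━━━━━━━━━━━━━━
                           ┃ FormWidget         
                           ┠────────────────────
                           ┃  Plan:       ( ) Fr
                           ┃  Priority:   [Criti
                           ┃  Public:     [ ]   
                           ┃  Region:     [Other
                           ┃> Phone:      [     
                           ┃  Theme:      (●) Li
                           ┃                    
                           ┃                    
                           ┃┏━━━━━━━━━━━━━━━━━━━
                           ┃┃ SlidingPuzzle     
                           ┃┠───────────────────
                           ┃┃┌────┬────┬────┬───
    ┏━━━━━━━━━━━━━━━━━━━┓  ┃┃│  9 │    │  4 │ 11
    ┃ HexEditor         ┃  ┗┃├────┼────┼────┼───
    ┠───────────────────┨   ┃│  3 │  1 │  2 │  5
    ┃00000000  7F 0c bb ┃   ┃├────┼────┼────┼───
    ┃00000010  c9 c6 64 ┃   ┃│ 10 │ 13 │ 12 │  7
    ┃00000020  0e 7e 7e ┃   ┃├────┼────┼────┼───
    ┃00000030  c9 c9 c9 ┃   ┃│ 15 │ 14 │  6 │  8


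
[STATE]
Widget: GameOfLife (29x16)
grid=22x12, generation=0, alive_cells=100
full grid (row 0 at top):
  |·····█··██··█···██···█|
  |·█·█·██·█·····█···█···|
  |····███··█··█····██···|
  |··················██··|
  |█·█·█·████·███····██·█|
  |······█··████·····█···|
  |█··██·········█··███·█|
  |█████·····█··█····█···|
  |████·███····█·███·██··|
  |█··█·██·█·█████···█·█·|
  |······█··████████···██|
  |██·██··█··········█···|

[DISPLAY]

Gen: 0                       
·····█··██··█···██···█       
·█·█·██·█·····█···█···       
····███··█··█····██···       
··················██··       
█·█·█·████·███····██·█       
······█··████·····█···       
█··██·········█··███·█       
█████·····█··█····█···       
████·███····█·███·██··       
█··█·██·█·█████···█·█·       
······█··████████···██       
██·██··█··········█···       
                             
                             
                             


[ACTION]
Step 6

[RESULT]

Gen: 6                       
·····███·········█····       
·······█········█·█···       
···█········█····█····       
··█········█·█········       
··██······██··········       
··█····█···█·█········       
···█····██·█·█·█······       
···██·█·····██·█····██       
··█·······█··█··█···██       
·█··██·█·█··········██       
█···················██       
·█·█··················       
                             
                             
                             


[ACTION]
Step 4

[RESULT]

Gen: 10                      
······██·········█····       
······██········█·█···       
··█··············█····       
·█·██······██·········       
·█····················       
·····█··█·············       
·█·············█······       
█·····██·····█·██·····       
······█······█·██··██·       
█···█····█·█·██····██·       
█·██··················       
█·█···················       
                             
                             
                             


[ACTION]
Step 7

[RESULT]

Gen: 17                      
······██·········█····       
······██········█·█···       
··██·············█····       
·█··█·················       
··██···········█······       
·············████·····       
············█····█····       
····█··█····█··█·███··       
···█····██··█····██·█·       
··███··██····█·█······       
··█·█·········██······       
······················       
                             
                             
                             


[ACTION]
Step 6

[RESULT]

Gen: 23                      
······██·········█····       
······██··········██··       
··██··················       
·█··█···············█·       
··██··········█·····█·       
···········██·······█·       
···········█·····█··█·       
·············█·····█··       
··········███████··█··       
·············█········       
·············██████···       
·············███······       
                             
                             
                             


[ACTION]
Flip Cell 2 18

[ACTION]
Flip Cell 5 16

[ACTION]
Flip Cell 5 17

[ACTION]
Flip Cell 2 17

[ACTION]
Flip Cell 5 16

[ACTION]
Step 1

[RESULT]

Gen: 24                      
······██··········█···       
······██···········█··       
··██·············██···       
·█··█··············█··       
··██···············███       
···········██······███       
···········█······███·       
··········█··█·██·███·       
···········█···█······       
···········█······█···       
············█···██····       
·············█···█····       
                             
                             
                             


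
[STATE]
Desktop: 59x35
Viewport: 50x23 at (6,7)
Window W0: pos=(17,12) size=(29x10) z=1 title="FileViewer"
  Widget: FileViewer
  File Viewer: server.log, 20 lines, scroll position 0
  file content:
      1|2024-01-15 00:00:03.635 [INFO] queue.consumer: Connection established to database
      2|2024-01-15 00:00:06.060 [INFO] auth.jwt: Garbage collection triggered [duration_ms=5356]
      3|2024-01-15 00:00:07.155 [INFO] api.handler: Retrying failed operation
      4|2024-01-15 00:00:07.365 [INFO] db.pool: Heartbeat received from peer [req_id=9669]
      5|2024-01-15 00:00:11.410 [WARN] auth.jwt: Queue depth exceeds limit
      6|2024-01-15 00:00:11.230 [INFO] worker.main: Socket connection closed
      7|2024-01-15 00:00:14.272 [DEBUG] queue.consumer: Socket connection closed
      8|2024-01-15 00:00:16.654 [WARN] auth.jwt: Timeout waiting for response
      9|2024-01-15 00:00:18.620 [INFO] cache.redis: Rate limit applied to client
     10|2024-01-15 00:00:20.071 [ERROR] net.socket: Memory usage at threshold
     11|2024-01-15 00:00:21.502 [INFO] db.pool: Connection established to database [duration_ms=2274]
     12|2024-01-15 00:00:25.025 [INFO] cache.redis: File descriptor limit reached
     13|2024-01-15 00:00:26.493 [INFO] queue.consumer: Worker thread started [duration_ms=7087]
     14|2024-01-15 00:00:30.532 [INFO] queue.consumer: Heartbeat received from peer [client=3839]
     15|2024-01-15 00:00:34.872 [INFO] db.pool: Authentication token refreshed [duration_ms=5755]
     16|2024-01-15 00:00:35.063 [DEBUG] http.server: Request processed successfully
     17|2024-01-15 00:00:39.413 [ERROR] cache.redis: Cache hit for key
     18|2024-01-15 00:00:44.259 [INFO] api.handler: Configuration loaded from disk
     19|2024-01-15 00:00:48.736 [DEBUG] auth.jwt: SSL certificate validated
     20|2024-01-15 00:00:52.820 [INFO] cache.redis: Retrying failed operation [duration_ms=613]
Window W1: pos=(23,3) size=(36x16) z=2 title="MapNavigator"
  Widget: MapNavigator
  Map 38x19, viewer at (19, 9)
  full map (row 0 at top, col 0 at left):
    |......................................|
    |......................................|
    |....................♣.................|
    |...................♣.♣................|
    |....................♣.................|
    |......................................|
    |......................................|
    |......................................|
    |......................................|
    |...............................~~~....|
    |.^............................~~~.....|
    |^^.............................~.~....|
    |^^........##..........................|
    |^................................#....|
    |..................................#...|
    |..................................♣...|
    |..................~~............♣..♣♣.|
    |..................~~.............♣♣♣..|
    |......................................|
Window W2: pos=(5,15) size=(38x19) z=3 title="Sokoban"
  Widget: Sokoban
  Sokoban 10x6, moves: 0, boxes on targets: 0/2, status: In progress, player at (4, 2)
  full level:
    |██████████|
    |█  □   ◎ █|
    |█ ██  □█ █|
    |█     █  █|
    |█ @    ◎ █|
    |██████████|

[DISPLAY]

                 ┃..................♣.............
                 ┃................................
                 ┃................................
                 ┃................................
                 ┃................................
           ┏━━━━━┃.................@...........~~~
           ┃ File┃............................~~~.
           ┠─────┃.............................~.~
━━━━━━━━━━━━━━━━━━━━━━━━━━━━━━━━━━━━┓.............
 Sokoban                            ┃............#
────────────────────────────────────┨.............
██████████                          ┃━━━━━━━━━━━━━
█  □   ◎ █                          ┃W░┃          
█ ██  □█ █                          ┃I▼┃          
█     █  █                          ┃━━┛          
█ @    ◎ █                          ┃             
██████████                          ┃             
Moves: 0  0/2                       ┃             
                                    ┃             
                                    ┃             
                                    ┃             
                                    ┃             
                                    ┃             


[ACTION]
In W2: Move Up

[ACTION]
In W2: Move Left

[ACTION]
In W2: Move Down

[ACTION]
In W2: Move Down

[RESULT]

                 ┃..................♣.............
                 ┃................................
                 ┃................................
                 ┃................................
                 ┃................................
           ┏━━━━━┃.................@...........~~~
           ┃ File┃............................~~~.
           ┠─────┃.............................~.~
━━━━━━━━━━━━━━━━━━━━━━━━━━━━━━━━━━━━┓.............
 Sokoban                            ┃............#
────────────────────────────────────┨.............
██████████                          ┃━━━━━━━━━━━━━
█  □   ◎ █                          ┃W░┃          
█ ██  □█ █                          ┃I▼┃          
█     █  █                          ┃━━┛          
█@     ◎ █                          ┃             
██████████                          ┃             
Moves: 3  0/2                       ┃             
                                    ┃             
                                    ┃             
                                    ┃             
                                    ┃             
                                    ┃             


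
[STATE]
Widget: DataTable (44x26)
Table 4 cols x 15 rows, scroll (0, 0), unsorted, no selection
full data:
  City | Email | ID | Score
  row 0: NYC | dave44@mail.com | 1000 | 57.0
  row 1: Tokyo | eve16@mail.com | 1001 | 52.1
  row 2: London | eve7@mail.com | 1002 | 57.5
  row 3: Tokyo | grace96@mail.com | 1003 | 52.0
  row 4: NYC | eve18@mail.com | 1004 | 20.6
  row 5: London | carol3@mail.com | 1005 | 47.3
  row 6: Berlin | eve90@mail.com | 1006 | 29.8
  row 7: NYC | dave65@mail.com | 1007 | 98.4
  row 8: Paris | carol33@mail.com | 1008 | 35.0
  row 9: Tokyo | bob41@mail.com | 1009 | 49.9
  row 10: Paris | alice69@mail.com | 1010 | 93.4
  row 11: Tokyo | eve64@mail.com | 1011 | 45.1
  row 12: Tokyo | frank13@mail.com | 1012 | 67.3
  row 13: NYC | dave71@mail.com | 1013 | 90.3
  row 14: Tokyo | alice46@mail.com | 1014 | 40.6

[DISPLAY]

City  │Email           │ID  │Score          
──────┼────────────────┼────┼─────          
NYC   │dave44@mail.com │1000│57.0           
Tokyo │eve16@mail.com  │1001│52.1           
London│eve7@mail.com   │1002│57.5           
Tokyo │grace96@mail.com│1003│52.0           
NYC   │eve18@mail.com  │1004│20.6           
London│carol3@mail.com │1005│47.3           
Berlin│eve90@mail.com  │1006│29.8           
NYC   │dave65@mail.com │1007│98.4           
Paris │carol33@mail.com│1008│35.0           
Tokyo │bob41@mail.com  │1009│49.9           
Paris │alice69@mail.com│1010│93.4           
Tokyo │eve64@mail.com  │1011│45.1           
Tokyo │frank13@mail.com│1012│67.3           
NYC   │dave71@mail.com │1013│90.3           
Tokyo │alice46@mail.com│1014│40.6           
                                            
                                            
                                            
                                            
                                            
                                            
                                            
                                            
                                            


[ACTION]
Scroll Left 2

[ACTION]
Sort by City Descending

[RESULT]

City ▼│Email           │ID  │Score          
──────┼────────────────┼────┼─────          
Tokyo │eve16@mail.com  │1001│52.1           
Tokyo │grace96@mail.com│1003│52.0           
Tokyo │bob41@mail.com  │1009│49.9           
Tokyo │eve64@mail.com  │1011│45.1           
Tokyo │frank13@mail.com│1012│67.3           
Tokyo │alice46@mail.com│1014│40.6           
Paris │carol33@mail.com│1008│35.0           
Paris │alice69@mail.com│1010│93.4           
NYC   │dave44@mail.com │1000│57.0           
NYC   │eve18@mail.com  │1004│20.6           
NYC   │dave65@mail.com │1007│98.4           
NYC   │dave71@mail.com │1013│90.3           
London│eve7@mail.com   │1002│57.5           
London│carol3@mail.com │1005│47.3           
Berlin│eve90@mail.com  │1006│29.8           
                                            
                                            
                                            
                                            
                                            
                                            
                                            
                                            
                                            


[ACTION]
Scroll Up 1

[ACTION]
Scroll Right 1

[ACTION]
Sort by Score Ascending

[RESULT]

City  │Email           │ID  │Scor▲          
──────┼────────────────┼────┼─────          
NYC   │eve18@mail.com  │1004│20.6           
Berlin│eve90@mail.com  │1006│29.8           
Paris │carol33@mail.com│1008│35.0           
Tokyo │alice46@mail.com│1014│40.6           
Tokyo │eve64@mail.com  │1011│45.1           
London│carol3@mail.com │1005│47.3           
Tokyo │bob41@mail.com  │1009│49.9           
Tokyo │grace96@mail.com│1003│52.0           
Tokyo │eve16@mail.com  │1001│52.1           
NYC   │dave44@mail.com │1000│57.0           
London│eve7@mail.com   │1002│57.5           
Tokyo │frank13@mail.com│1012│67.3           
NYC   │dave71@mail.com │1013│90.3           
Paris │alice69@mail.com│1010│93.4           
NYC   │dave65@mail.com │1007│98.4           
                                            
                                            
                                            
                                            
                                            
                                            
                                            
                                            
                                            


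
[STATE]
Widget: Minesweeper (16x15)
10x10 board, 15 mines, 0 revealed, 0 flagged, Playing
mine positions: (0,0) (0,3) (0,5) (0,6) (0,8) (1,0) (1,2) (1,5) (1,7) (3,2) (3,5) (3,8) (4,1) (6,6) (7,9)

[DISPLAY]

■■■■■■■■■■      
■■■■■■■■■■      
■■■■■■■■■■      
■■■■■■■■■■      
■■■■■■■■■■      
■■■■■■■■■■      
■■■■■■■■■■      
■■■■■■■■■■      
■■■■■■■■■■      
■■■■■■■■■■      
                
                
                
                
                


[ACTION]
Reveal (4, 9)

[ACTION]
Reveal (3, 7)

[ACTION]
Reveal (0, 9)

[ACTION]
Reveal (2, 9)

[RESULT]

■■■■■■■■■1      
■■■■■■■■■■      
■■■■■■■■■1      
■■■■■■■1■■      
■■■■■■■■■1      
■■■■■■■■■■      
■■■■■■■■■■      
■■■■■■■■■■      
■■■■■■■■■■      
■■■■■■■■■■      
                
                
                
                
                


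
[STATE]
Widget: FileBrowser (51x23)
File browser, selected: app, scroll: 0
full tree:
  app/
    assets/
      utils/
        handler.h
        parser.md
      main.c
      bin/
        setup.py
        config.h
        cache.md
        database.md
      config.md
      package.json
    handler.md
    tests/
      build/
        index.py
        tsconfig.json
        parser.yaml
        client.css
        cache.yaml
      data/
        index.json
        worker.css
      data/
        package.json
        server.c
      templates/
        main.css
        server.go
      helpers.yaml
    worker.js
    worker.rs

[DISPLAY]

> [-] app/                                         
    [+] assets/                                    
    handler.md                                     
    [+] tests/                                     
    worker.js                                      
    worker.rs                                      
                                                   
                                                   
                                                   
                                                   
                                                   
                                                   
                                                   
                                                   
                                                   
                                                   
                                                   
                                                   
                                                   
                                                   
                                                   
                                                   
                                                   


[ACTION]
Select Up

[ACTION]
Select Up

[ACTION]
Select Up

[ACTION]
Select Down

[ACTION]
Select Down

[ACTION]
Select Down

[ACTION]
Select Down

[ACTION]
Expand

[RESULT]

  [-] app/                                         
    [+] assets/                                    
    handler.md                                     
    [+] tests/                                     
  > worker.js                                      
    worker.rs                                      
                                                   
                                                   
                                                   
                                                   
                                                   
                                                   
                                                   
                                                   
                                                   
                                                   
                                                   
                                                   
                                                   
                                                   
                                                   
                                                   
                                                   
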